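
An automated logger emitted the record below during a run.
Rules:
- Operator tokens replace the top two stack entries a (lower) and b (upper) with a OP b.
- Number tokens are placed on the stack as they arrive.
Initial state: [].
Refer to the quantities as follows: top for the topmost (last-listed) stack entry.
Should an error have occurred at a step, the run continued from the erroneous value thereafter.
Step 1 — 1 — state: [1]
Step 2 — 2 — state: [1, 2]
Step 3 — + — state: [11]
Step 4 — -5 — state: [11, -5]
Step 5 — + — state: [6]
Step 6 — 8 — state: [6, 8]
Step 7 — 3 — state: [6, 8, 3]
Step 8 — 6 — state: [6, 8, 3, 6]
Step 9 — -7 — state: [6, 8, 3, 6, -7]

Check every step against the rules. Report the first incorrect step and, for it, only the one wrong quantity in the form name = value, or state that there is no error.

step 3, top = 3

Recomputing the run from the initial state:
step 1: [1]
step 2: [1, 2]
step 3: [3]
step 4: [3, -5]
step 5: [-2]
step 6: [-2, 8]
step 7: [-2, 8, 3]
step 8: [-2, 8, 3, 6]
step 9: [-2, 8, 3, 6, -7]
The first disagreement with the record is at step 3, where the value should be top = 3.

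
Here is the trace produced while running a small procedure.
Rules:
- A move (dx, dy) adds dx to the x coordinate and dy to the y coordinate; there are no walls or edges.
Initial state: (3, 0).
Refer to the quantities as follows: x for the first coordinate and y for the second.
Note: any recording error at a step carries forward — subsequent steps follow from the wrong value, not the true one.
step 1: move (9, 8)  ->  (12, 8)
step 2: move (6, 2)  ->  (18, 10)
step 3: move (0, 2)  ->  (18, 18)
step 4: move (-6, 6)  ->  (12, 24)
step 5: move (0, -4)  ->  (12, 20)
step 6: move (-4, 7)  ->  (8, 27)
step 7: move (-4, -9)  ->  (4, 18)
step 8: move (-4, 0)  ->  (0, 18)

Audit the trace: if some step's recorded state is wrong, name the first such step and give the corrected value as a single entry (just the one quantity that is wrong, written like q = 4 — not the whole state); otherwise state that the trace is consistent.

1. x = 3 + (9) = 12, y = 0 + (8) = 8 (same as recorded)
2. x = 12 + (6) = 18, y = 8 + (2) = 10 (no discrepancy)
3. x = 18 + (0) = 18, y = 10 + (2) = 12 (the recorded entry deviates here)
The earliest wrong entry is at step 3: it should read y = 12.

step 3, y = 12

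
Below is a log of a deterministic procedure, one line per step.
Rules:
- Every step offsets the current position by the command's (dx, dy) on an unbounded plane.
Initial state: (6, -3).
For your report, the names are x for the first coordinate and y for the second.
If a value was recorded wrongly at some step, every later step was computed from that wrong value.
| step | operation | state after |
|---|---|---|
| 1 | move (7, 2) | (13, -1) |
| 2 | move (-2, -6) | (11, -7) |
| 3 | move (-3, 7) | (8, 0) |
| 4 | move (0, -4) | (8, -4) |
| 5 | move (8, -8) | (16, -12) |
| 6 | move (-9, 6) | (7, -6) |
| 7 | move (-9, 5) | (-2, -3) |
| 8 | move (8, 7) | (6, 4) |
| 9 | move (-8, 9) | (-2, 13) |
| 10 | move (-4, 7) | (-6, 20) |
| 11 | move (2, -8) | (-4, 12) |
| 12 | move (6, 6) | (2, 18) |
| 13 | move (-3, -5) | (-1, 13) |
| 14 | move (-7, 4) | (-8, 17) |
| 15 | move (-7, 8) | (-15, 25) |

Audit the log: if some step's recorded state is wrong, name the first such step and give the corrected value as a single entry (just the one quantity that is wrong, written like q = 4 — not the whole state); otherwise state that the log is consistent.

Recomputing the run from the initial state:
step 1: x = 13, y = -1
step 2: x = 11, y = -7
step 3: x = 8, y = 0
step 4: x = 8, y = -4
step 5: x = 16, y = -12
step 6: x = 7, y = -6
step 7: x = -2, y = -1
step 8: x = 6, y = 6
step 9: x = -2, y = 15
step 10: x = -6, y = 22
step 11: x = -4, y = 14
step 12: x = 2, y = 20
step 13: x = -1, y = 15
step 14: x = -8, y = 19
step 15: x = -15, y = 27
The first disagreement with the log is at step 7, where the value should be y = -1.

step 7, y = -1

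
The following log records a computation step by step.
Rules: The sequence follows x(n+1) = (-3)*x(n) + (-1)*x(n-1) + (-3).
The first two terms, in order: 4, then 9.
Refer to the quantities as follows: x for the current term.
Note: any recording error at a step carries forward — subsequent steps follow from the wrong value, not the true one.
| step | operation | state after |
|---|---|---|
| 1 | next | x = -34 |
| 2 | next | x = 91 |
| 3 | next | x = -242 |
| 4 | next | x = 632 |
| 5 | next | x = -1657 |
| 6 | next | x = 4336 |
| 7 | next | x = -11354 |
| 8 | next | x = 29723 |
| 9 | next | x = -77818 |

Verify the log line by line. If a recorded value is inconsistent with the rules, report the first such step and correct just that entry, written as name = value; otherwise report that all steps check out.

step 2, x = 90

step 1: x = -3*(9) + (-1)*(4) + (-3) = -34 -> in agreement
step 2: x = -3*(-34) + (-1)*(9) + (-3) = 90 -> a discrepancy with the log
First deviation found at step 2; the corrected entry is x = 90.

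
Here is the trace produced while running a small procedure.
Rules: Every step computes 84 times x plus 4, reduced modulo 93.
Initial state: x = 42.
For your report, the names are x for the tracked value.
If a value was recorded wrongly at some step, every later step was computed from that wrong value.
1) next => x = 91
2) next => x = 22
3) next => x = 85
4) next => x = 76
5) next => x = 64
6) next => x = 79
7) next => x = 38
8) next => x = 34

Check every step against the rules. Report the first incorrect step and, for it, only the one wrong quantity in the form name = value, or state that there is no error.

Step 1: x = (84*42 + 4) mod 93 = 91 — confirmed correct.
Step 2: x = (84*91 + 4) mod 93 = 22 — same as recorded.
Step 3: x = (84*22 + 4) mod 93 = 85 — checks out.
Step 4: x = (84*85 + 4) mod 93 = 76 — checks out.
Step 5: x = (84*76 + 4) mod 93 = 64 — consistent with the trace.
Step 6: x = (84*64 + 4) mod 93 = 79 — confirmed correct.
Step 7: x = (84*79 + 4) mod 93 = 37 — a discrepancy with the trace.
The earliest wrong entry is at step 7: it should read x = 37.

step 7, x = 37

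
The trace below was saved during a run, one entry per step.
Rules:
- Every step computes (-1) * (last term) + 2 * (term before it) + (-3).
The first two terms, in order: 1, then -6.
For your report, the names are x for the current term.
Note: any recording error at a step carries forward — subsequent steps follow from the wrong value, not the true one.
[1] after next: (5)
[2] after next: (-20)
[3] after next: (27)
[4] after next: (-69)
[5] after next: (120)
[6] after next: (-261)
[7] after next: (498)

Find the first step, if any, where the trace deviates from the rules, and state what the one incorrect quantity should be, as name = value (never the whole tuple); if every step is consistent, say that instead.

Recomputing the run from the initial state:
step 1: x = 5
step 2: x = -20
step 3: x = 27
step 4: x = -70
step 5: x = 121
step 6: x = -264
step 7: x = 503
The first disagreement with the trace is at step 4, where the value should be x = -70.

step 4, x = -70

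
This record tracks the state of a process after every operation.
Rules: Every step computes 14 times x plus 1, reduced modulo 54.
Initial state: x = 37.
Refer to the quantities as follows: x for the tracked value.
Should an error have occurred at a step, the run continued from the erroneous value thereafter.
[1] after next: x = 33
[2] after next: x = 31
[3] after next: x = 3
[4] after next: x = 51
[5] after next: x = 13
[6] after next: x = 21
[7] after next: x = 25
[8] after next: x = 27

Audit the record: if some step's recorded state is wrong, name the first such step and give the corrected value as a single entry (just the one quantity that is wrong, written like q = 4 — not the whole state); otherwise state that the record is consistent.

Step 1: x = (14*37 + 1) mod 54 = 33 — matches.
Step 2: x = (14*33 + 1) mod 54 = 31 — in agreement.
Step 3: x = (14*31 + 1) mod 54 = 3 — in agreement.
Step 4: x = (14*3 + 1) mod 54 = 43 — the recorded entry deviates here.
Conclusion: step 4 carries the first error; the entry should be x = 43.

step 4, x = 43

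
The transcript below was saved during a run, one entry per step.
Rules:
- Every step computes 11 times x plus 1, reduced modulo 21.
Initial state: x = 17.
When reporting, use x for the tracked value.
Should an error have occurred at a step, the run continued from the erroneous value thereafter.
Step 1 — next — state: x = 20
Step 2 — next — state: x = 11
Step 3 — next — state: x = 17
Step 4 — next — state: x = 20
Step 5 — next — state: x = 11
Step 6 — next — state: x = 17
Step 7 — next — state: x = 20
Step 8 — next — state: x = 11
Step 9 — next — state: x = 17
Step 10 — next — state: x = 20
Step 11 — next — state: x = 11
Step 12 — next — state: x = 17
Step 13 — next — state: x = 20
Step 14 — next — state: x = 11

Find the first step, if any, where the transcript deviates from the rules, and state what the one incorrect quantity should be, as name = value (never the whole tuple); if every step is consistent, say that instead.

Recomputing the run from the initial state:
step 1: x = 20
step 2: x = 11
step 3: x = 17
step 4: x = 20
step 5: x = 11
step 6: x = 17
step 7: x = 20
step 8: x = 11
step 9: x = 17
step 10: x = 20
step 11: x = 11
step 12: x = 17
step 13: x = 20
step 14: x = 11
This matches the transcript at every step.

no error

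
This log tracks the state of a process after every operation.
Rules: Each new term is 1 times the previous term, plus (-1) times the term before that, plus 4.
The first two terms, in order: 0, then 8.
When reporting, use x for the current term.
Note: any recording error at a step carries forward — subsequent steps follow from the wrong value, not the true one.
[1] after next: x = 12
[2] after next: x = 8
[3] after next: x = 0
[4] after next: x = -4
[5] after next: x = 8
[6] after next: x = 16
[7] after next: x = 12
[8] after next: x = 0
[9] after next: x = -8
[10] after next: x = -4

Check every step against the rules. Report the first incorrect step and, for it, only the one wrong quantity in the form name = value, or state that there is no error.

step 5, x = 0

Step 1: x = 1*(8) + (-1)*(0) + (4) = 12 — in agreement.
Step 2: x = 1*(12) + (-1)*(8) + (4) = 8 — checks out.
Step 3: x = 1*(8) + (-1)*(12) + (4) = 0 — checks out.
Step 4: x = 1*(0) + (-1)*(8) + (4) = -4 — confirmed correct.
Step 5: x = 1*(-4) + (-1)*(0) + (4) = 0 — this is not what the log shows.
That makes step 5 the first incorrect line — x = 0 is what it should show.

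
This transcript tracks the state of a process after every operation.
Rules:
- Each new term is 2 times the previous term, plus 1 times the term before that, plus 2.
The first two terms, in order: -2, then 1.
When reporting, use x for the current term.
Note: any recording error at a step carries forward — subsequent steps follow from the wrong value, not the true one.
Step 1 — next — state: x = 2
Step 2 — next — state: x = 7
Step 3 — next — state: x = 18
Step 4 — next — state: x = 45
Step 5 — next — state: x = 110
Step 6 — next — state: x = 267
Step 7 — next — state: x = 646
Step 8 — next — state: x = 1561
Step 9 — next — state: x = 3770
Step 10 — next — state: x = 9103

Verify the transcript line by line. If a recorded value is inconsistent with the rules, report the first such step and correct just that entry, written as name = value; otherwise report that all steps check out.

step 1: x = 2*(1) + (1)*(-2) + (2) = 2 -> same as recorded
step 2: x = 2*(2) + (1)*(1) + (2) = 7 -> consistent with the transcript
step 3: x = 2*(7) + (1)*(2) + (2) = 18 -> same as recorded
step 4: x = 2*(18) + (1)*(7) + (2) = 45 -> checks out
step 5: x = 2*(45) + (1)*(18) + (2) = 110 -> same as recorded
step 6: x = 2*(110) + (1)*(45) + (2) = 267 -> agrees with the transcript
step 7: x = 2*(267) + (1)*(110) + (2) = 646 -> agrees with the transcript
step 8: x = 2*(646) + (1)*(267) + (2) = 1561 -> verified
step 9: x = 2*(1561) + (1)*(646) + (2) = 3770 -> matches
step 10: x = 2*(3770) + (1)*(1561) + (2) = 9103 -> agrees with the transcript
Nothing is out of place; the run is error-free.

no error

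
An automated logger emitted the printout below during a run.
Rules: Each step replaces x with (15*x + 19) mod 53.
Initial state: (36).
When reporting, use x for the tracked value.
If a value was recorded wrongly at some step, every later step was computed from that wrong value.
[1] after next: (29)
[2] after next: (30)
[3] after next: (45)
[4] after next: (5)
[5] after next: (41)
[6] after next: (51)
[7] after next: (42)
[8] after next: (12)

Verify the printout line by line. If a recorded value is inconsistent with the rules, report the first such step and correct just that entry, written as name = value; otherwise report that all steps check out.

step 1: x = (15*36 + 19) mod 53 = 29 -> same as recorded
step 2: x = (15*29 + 19) mod 53 = 30 -> exactly as logged
step 3: x = (15*30 + 19) mod 53 = 45 -> consistent with the printout
step 4: x = (15*45 + 19) mod 53 = 5 -> no discrepancy
step 5: x = (15*5 + 19) mod 53 = 41 -> matches
step 6: x = (15*41 + 19) mod 53 = 51 -> matches
step 7: x = (15*51 + 19) mod 53 = 42 -> agrees with the printout
step 8: x = (15*42 + 19) mod 53 = 13 -> a discrepancy with the printout
First incorrect step: 8; the correct value is x = 13.

step 8, x = 13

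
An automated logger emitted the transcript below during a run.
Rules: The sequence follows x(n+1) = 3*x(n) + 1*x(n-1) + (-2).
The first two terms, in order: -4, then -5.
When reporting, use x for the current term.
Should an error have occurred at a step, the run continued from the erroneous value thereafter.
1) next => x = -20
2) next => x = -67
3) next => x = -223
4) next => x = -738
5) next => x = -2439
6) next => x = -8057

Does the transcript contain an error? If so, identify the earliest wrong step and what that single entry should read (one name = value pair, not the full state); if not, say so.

step 1, x = -21

1. x = 3*(-5) + (1)*(-4) + (-2) = -21 (the transcript has a different value)
Conclusion: step 1 carries the first error; the entry should be x = -21.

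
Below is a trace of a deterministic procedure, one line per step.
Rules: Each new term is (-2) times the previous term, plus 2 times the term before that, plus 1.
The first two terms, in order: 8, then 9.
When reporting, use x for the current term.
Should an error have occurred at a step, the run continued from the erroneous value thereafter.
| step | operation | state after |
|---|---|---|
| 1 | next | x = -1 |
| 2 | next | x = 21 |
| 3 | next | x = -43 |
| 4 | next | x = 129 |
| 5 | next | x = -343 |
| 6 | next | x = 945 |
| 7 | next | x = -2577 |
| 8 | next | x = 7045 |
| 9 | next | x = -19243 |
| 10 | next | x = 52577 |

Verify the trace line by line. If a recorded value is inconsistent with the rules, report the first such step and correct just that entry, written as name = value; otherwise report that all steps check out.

Recomputing the run from the initial state:
step 1: x = -1
step 2: x = 21
step 3: x = -43
step 4: x = 129
step 5: x = -343
step 6: x = 945
step 7: x = -2575
step 8: x = 7041
step 9: x = -19231
step 10: x = 52545
The first disagreement with the trace is at step 7, where the value should be x = -2575.

step 7, x = -2575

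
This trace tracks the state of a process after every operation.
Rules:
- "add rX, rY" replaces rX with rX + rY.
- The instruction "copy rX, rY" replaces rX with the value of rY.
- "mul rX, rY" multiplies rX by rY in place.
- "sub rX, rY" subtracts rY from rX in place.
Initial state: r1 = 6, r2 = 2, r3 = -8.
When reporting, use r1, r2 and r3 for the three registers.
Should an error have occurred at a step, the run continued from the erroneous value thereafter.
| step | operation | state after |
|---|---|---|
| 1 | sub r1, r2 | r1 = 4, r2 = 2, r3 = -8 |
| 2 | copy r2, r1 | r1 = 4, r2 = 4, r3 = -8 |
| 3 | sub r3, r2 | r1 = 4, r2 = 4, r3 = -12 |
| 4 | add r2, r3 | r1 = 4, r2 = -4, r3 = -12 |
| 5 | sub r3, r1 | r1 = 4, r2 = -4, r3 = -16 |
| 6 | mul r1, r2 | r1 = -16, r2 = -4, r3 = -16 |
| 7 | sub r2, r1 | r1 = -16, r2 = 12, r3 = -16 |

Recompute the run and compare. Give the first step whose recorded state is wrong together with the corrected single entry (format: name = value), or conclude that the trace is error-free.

Recomputing the run from the initial state:
step 1: r1 = 4, r2 = 2, r3 = -8
step 2: r1 = 4, r2 = 4, r3 = -8
step 3: r1 = 4, r2 = 4, r3 = -12
step 4: r1 = 4, r2 = -8, r3 = -12
step 5: r1 = 4, r2 = -8, r3 = -16
step 6: r1 = -32, r2 = -8, r3 = -16
step 7: r1 = -32, r2 = 24, r3 = -16
The first disagreement with the trace is at step 4, where the value should be r2 = -8.

step 4, r2 = -8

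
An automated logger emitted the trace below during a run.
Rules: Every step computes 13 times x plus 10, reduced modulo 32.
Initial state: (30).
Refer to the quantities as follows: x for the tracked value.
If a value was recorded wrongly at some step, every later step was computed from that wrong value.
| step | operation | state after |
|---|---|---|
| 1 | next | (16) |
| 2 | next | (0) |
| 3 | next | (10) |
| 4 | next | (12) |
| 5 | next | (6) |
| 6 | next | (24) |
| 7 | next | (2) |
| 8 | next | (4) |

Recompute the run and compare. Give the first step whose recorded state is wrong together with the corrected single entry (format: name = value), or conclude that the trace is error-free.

step 2, x = 26

Step 1: x = (13*30 + 10) mod 32 = 16 — matches.
Step 2: x = (13*16 + 10) mod 32 = 26 — this is not what the trace shows.
So the first discrepancy is step 2, where the right value is x = 26.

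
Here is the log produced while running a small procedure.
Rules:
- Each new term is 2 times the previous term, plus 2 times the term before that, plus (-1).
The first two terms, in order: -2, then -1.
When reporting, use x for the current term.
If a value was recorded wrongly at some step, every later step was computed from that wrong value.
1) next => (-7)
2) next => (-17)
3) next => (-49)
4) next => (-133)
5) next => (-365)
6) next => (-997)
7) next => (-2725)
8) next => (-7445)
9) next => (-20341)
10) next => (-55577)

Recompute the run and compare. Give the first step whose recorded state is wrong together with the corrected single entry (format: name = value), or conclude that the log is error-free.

step 10, x = -55573

Recomputing the run from the initial state:
step 1: x = -7
step 2: x = -17
step 3: x = -49
step 4: x = -133
step 5: x = -365
step 6: x = -997
step 7: x = -2725
step 8: x = -7445
step 9: x = -20341
step 10: x = -55573
The first disagreement with the log is at step 10, where the value should be x = -55573.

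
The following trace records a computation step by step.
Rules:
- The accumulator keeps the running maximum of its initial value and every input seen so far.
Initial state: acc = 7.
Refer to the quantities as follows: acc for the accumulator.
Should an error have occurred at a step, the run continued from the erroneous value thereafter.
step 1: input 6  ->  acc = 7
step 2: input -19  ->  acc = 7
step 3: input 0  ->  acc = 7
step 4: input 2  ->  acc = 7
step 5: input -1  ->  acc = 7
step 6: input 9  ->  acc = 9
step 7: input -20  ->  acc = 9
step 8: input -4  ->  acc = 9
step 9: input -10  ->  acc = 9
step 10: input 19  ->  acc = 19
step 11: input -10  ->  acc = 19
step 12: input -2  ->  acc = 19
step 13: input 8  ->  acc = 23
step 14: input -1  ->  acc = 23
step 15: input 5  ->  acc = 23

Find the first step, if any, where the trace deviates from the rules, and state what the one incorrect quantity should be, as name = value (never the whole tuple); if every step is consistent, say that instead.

Recomputing the run from the initial state:
step 1: acc = 7
step 2: acc = 7
step 3: acc = 7
step 4: acc = 7
step 5: acc = 7
step 6: acc = 9
step 7: acc = 9
step 8: acc = 9
step 9: acc = 9
step 10: acc = 19
step 11: acc = 19
step 12: acc = 19
step 13: acc = 19
step 14: acc = 19
step 15: acc = 19
The first disagreement with the trace is at step 13, where the value should be acc = 19.

step 13, acc = 19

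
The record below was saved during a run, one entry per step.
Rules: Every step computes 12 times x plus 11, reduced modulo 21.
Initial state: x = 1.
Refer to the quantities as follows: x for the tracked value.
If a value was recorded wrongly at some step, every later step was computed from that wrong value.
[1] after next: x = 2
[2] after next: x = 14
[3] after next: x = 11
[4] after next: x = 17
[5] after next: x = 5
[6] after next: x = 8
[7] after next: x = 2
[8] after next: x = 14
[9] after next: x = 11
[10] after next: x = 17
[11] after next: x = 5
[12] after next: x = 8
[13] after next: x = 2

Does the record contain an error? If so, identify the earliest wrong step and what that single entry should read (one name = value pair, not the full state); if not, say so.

1. x = (12*1 + 11) mod 21 = 2 (no discrepancy)
2. x = (12*2 + 11) mod 21 = 14 (agrees with the record)
3. x = (12*14 + 11) mod 21 = 11 (matches)
4. x = (12*11 + 11) mod 21 = 17 (matches)
5. x = (12*17 + 11) mod 21 = 5 (in agreement)
6. x = (12*5 + 11) mod 21 = 8 (verified)
7. x = (12*8 + 11) mod 21 = 2 (no discrepancy)
8. x = (12*2 + 11) mod 21 = 14 (consistent with the record)
9. x = (12*14 + 11) mod 21 = 11 (matches)
10. x = (12*11 + 11) mod 21 = 17 (matches)
11. x = (12*17 + 11) mod 21 = 5 (in agreement)
12. x = (12*5 + 11) mod 21 = 8 (consistent with the record)
13. x = (12*8 + 11) mod 21 = 2 (no discrepancy)
Every step is consistent.

no error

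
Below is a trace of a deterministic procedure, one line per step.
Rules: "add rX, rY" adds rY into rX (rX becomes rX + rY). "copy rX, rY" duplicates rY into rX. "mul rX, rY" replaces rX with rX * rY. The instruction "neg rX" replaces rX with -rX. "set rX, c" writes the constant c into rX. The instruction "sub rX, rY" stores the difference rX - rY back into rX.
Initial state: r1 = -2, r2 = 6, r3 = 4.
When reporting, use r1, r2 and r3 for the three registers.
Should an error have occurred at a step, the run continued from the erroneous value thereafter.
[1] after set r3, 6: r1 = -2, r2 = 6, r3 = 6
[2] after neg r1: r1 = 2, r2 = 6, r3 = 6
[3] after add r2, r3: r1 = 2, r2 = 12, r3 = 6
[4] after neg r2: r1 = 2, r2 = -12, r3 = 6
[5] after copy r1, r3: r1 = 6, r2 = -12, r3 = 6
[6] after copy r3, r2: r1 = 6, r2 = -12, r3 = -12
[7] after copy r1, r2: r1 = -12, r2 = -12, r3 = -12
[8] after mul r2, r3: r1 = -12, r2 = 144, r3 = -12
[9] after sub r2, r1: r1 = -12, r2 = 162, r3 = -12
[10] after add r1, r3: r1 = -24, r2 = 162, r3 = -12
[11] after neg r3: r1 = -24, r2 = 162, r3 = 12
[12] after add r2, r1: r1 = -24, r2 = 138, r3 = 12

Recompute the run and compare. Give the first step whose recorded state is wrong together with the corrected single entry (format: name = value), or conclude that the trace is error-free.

Step 1: r3 = 6 — exactly as logged.
Step 2: r1 = -(-2) = 2 — agrees with the trace.
Step 3: r2 = 6 + 6 = 12 — no discrepancy.
Step 4: r2 = -(12) = -12 — confirmed correct.
Step 5: r1 = 6 — same as recorded.
Step 6: r3 = -12 — matches.
Step 7: r1 = -12 — agrees with the trace.
Step 8: r2 = -12 * -12 = 144 — consistent with the trace.
Step 9: r2 = 144 - -12 = 156 — not what was recorded.
Step 9 is the first one off; corrected, r2 = 156.

step 9, r2 = 156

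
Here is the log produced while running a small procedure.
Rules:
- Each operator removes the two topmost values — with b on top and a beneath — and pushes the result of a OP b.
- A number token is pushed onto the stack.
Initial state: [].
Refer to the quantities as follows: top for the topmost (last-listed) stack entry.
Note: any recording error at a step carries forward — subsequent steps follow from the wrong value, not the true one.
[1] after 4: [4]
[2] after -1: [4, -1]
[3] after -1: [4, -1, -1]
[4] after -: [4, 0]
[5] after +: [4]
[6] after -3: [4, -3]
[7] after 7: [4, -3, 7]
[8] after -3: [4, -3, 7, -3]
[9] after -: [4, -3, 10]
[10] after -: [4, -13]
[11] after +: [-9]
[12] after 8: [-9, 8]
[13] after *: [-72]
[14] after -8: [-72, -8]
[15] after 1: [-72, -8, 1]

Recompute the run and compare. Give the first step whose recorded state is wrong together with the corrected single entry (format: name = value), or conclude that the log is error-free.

Recomputing the run from the initial state:
step 1: [4]
step 2: [4, -1]
step 3: [4, -1, -1]
step 4: [4, 0]
step 5: [4]
step 6: [4, -3]
step 7: [4, -3, 7]
step 8: [4, -3, 7, -3]
step 9: [4, -3, 10]
step 10: [4, -13]
step 11: [-9]
step 12: [-9, 8]
step 13: [-72]
step 14: [-72, -8]
step 15: [-72, -8, 1]
This matches the log at every step.

no error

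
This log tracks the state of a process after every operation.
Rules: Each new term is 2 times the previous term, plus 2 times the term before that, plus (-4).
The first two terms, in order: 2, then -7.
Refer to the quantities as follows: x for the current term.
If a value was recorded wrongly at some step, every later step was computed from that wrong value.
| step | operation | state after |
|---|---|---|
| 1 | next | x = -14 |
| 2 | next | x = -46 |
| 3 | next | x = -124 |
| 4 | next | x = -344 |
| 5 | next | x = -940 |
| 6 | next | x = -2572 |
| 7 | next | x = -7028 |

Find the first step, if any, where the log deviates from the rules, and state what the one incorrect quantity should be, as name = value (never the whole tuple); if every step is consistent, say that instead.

step 1: x = 2*(-7) + (2)*(2) + (-4) = -14 -> consistent with the log
step 2: x = 2*(-14) + (2)*(-7) + (-4) = -46 -> in agreement
step 3: x = 2*(-46) + (2)*(-14) + (-4) = -124 -> same as recorded
step 4: x = 2*(-124) + (2)*(-46) + (-4) = -344 -> no discrepancy
step 5: x = 2*(-344) + (2)*(-124) + (-4) = -940 -> verified
step 6: x = 2*(-940) + (2)*(-344) + (-4) = -2572 -> consistent with the log
step 7: x = 2*(-2572) + (2)*(-940) + (-4) = -7028 -> consistent with the log
Nothing is out of place; the run is error-free.

no error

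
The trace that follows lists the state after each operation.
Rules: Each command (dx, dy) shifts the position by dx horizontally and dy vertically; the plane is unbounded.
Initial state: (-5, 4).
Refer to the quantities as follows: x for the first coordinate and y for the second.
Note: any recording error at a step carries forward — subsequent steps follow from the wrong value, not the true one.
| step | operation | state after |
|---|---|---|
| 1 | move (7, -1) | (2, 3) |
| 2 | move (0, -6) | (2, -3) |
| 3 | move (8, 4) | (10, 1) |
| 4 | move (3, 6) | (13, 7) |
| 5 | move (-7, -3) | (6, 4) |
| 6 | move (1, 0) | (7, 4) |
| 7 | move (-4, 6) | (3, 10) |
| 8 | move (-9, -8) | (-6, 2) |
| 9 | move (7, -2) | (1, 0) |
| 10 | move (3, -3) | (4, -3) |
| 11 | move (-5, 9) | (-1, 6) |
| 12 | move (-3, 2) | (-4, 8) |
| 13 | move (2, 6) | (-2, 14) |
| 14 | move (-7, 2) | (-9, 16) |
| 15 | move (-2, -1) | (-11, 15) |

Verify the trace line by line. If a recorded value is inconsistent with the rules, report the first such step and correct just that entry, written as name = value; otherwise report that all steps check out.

no error

Recomputing the run from the initial state:
step 1: x = 2, y = 3
step 2: x = 2, y = -3
step 3: x = 10, y = 1
step 4: x = 13, y = 7
step 5: x = 6, y = 4
step 6: x = 7, y = 4
step 7: x = 3, y = 10
step 8: x = -6, y = 2
step 9: x = 1, y = 0
step 10: x = 4, y = -3
step 11: x = -1, y = 6
step 12: x = -4, y = 8
step 13: x = -2, y = 14
step 14: x = -9, y = 16
step 15: x = -11, y = 15
This matches the trace at every step.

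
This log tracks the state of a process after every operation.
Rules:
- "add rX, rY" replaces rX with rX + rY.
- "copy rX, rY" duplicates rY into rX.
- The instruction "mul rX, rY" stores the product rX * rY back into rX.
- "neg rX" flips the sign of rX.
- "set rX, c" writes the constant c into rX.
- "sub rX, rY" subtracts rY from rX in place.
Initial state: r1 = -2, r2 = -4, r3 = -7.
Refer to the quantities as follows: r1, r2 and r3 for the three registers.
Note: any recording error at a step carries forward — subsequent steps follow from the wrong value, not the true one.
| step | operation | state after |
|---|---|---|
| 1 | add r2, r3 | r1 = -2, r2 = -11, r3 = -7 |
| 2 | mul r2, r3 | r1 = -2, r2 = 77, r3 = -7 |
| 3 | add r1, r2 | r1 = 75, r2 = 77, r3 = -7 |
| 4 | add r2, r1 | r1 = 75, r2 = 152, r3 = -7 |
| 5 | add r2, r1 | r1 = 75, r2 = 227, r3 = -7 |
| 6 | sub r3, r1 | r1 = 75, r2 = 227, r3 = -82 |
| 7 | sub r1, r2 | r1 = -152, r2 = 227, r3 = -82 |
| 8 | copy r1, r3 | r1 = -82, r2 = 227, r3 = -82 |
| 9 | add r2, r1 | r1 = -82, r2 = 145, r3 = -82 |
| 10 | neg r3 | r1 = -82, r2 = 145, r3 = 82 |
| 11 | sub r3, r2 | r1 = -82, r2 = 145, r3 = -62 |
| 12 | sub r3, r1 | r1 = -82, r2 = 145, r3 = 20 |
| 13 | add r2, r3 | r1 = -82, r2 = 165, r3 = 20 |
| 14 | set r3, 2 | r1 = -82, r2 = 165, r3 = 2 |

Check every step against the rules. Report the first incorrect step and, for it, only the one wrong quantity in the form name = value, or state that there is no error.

Step 1: r2 = -4 + -7 = -11 — matches.
Step 2: r2 = -11 * -7 = 77 — agrees with the log.
Step 3: r1 = -2 + 77 = 75 — no discrepancy.
Step 4: r2 = 77 + 75 = 152 — confirmed correct.
Step 5: r2 = 152 + 75 = 227 — no discrepancy.
Step 6: r3 = -7 - 75 = -82 — consistent with the log.
Step 7: r1 = 75 - 227 = -152 — verified.
Step 8: r1 = -82 — matches.
Step 9: r2 = 227 + -82 = 145 — matches.
Step 10: r3 = -(-82) = 82 — agrees with the log.
Step 11: r3 = 82 - 145 = -63 — the log disagrees here.
First incorrect step: 11; the correct value is r3 = -63.

step 11, r3 = -63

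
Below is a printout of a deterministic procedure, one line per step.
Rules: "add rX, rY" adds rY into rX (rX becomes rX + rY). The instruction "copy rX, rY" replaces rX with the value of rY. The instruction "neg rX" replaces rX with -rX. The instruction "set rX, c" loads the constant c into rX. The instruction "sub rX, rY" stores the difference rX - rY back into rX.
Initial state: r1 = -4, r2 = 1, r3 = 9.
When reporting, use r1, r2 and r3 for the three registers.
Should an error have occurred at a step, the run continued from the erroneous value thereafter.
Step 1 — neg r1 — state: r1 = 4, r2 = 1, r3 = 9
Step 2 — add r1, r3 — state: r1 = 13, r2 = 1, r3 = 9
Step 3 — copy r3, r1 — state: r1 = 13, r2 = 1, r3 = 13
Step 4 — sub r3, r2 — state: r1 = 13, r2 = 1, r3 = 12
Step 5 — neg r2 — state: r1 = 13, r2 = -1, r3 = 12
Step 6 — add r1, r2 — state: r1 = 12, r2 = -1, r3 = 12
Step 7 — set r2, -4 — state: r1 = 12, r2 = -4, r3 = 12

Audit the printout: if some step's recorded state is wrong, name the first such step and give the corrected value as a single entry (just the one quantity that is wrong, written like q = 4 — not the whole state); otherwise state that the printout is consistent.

no error

step 1: r1 = -(-4) = 4 -> exactly as logged
step 2: r1 = 4 + 9 = 13 -> exactly as logged
step 3: r3 = 13 -> same as recorded
step 4: r3 = 13 - 1 = 12 -> exactly as logged
step 5: r2 = -(1) = -1 -> checks out
step 6: r1 = 13 + -1 = 12 -> agrees with the printout
step 7: r2 = -4 -> in agreement
The whole run recomputes cleanly — no discrepancies.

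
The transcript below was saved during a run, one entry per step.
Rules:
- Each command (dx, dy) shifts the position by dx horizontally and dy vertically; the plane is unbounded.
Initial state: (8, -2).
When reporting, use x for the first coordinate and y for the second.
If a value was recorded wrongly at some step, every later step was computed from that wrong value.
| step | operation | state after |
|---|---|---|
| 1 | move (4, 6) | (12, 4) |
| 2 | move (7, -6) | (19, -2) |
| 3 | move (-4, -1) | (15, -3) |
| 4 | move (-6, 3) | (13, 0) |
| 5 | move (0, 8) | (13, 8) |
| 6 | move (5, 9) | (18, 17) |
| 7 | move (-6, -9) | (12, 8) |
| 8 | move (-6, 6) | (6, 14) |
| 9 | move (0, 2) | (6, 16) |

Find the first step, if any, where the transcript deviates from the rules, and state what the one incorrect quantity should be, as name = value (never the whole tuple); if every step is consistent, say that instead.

step 4, x = 9

Recomputing the run from the initial state:
step 1: x = 12, y = 4
step 2: x = 19, y = -2
step 3: x = 15, y = -3
step 4: x = 9, y = 0
step 5: x = 9, y = 8
step 6: x = 14, y = 17
step 7: x = 8, y = 8
step 8: x = 2, y = 14
step 9: x = 2, y = 16
The first disagreement with the transcript is at step 4, where the value should be x = 9.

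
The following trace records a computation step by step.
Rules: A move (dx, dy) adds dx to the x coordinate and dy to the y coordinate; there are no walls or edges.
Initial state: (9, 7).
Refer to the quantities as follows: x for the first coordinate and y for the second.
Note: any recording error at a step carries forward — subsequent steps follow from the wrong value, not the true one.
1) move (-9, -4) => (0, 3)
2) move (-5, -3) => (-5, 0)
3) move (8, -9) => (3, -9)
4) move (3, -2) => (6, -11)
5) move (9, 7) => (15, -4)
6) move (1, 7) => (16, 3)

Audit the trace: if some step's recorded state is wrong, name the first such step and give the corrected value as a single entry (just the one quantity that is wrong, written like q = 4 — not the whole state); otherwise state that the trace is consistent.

no error

1. x = 9 + (-9) = 0, y = 7 + (-4) = 3 (verified)
2. x = 0 + (-5) = -5, y = 3 + (-3) = 0 (matches)
3. x = -5 + (8) = 3, y = 0 + (-9) = -9 (matches)
4. x = 3 + (3) = 6, y = -9 + (-2) = -11 (checks out)
5. x = 6 + (9) = 15, y = -11 + (7) = -4 (same as recorded)
6. x = 15 + (1) = 16, y = -4 + (7) = 3 (agrees with the trace)
Every step is consistent.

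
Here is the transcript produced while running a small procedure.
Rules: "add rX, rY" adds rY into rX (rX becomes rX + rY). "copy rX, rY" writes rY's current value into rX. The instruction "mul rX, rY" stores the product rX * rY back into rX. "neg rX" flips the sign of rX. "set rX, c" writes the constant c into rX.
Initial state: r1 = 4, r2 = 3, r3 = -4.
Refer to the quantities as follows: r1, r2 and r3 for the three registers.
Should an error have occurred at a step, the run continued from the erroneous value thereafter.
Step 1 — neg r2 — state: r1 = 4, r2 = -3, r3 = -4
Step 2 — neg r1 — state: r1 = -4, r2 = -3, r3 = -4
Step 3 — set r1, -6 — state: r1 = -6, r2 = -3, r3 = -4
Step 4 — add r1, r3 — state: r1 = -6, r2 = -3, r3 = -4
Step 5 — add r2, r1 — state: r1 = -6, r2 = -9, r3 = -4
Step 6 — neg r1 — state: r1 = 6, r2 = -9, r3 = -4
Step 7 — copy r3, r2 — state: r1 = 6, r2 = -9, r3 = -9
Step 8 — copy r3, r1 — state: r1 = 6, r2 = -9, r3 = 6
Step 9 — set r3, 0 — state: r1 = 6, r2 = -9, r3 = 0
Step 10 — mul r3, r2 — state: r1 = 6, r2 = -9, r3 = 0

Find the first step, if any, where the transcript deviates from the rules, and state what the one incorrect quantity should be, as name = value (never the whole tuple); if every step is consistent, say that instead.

step 4, r1 = -10

Step 1: r2 = -(3) = -3 — no discrepancy.
Step 2: r1 = -(4) = -4 — in agreement.
Step 3: r1 = -6 — in agreement.
Step 4: r1 = -6 + -4 = -10 — this is not what the transcript shows.
Conclusion: step 4 carries the first error; the entry should be r1 = -10.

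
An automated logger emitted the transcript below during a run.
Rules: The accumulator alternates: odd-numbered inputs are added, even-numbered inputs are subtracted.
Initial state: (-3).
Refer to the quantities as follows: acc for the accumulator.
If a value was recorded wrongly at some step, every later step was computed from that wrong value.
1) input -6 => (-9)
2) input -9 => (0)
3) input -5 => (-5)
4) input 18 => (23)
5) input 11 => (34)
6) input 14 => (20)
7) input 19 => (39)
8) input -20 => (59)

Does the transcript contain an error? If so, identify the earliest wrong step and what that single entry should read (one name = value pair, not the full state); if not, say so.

step 1: acc = -3 + -6 = -9 -> matches
step 2: acc = -9 - -9 = 0 -> matches
step 3: acc = 0 + -5 = -5 -> consistent with the transcript
step 4: acc = -5 - 18 = -23 -> not what was recorded
The earliest wrong entry is at step 4: it should read acc = -23.

step 4, acc = -23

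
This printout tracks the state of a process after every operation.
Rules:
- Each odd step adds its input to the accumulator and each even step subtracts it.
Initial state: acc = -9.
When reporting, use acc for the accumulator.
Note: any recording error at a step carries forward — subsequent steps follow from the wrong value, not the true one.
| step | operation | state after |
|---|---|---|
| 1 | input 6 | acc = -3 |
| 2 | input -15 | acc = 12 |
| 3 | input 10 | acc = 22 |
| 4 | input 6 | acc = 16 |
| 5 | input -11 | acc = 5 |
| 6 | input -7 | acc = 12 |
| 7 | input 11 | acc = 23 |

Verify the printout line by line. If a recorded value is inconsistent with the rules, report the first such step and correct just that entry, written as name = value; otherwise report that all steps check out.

no error

Step 1: acc = -9 + 6 = -3 — confirmed correct.
Step 2: acc = -3 - -15 = 12 — no discrepancy.
Step 3: acc = 12 + 10 = 22 — agrees with the printout.
Step 4: acc = 22 - 6 = 16 — checks out.
Step 5: acc = 16 + -11 = 5 — no discrepancy.
Step 6: acc = 5 - -7 = 12 — matches.
Step 7: acc = 12 + 11 = 23 — checks out.
All steps check out; nothing to correct.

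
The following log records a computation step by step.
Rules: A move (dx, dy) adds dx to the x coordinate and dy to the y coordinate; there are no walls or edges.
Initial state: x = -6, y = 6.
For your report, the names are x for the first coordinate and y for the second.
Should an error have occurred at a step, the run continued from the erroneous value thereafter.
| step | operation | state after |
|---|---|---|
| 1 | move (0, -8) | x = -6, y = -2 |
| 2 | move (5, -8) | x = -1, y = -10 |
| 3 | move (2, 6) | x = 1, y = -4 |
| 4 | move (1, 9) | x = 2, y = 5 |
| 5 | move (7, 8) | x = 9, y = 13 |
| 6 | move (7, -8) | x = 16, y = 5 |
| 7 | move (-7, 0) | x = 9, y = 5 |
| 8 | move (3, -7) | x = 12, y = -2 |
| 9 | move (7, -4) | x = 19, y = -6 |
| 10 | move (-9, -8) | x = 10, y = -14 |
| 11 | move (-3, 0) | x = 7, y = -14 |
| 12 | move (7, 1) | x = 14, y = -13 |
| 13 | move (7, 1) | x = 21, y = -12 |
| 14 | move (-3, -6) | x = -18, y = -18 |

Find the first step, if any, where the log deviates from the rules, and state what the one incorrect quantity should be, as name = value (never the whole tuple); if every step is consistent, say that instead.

step 14, x = 18

Recomputing the run from the initial state:
step 1: x = -6, y = -2
step 2: x = -1, y = -10
step 3: x = 1, y = -4
step 4: x = 2, y = 5
step 5: x = 9, y = 13
step 6: x = 16, y = 5
step 7: x = 9, y = 5
step 8: x = 12, y = -2
step 9: x = 19, y = -6
step 10: x = 10, y = -14
step 11: x = 7, y = -14
step 12: x = 14, y = -13
step 13: x = 21, y = -12
step 14: x = 18, y = -18
The first disagreement with the log is at step 14, where the value should be x = 18.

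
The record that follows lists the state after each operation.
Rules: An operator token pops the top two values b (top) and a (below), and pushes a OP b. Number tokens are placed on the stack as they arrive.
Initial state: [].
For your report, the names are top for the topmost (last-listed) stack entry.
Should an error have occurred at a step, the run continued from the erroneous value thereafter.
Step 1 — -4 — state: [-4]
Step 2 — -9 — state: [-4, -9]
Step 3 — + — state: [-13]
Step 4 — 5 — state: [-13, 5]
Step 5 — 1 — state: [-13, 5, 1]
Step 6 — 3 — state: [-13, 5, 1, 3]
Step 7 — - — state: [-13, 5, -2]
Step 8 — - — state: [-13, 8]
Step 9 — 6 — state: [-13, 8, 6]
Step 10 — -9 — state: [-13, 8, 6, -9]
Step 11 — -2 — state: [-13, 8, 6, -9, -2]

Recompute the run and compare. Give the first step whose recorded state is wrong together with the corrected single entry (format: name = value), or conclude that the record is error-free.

Step 1: push -4: top = -4 — agrees with the record.
Step 2: push -9: top = -9 — agrees with the record.
Step 3: -4 + -9 = -13 — checks out.
Step 4: push 5: top = 5 — exactly as logged.
Step 5: push 1: top = 1 — same as recorded.
Step 6: push 3: top = 3 — consistent with the record.
Step 7: 1 - 3 = -2 — verified.
Step 8: 5 - -2 = 7 — the record disagrees here.
The audit stops at step 8: the recorded entry is wrong and should be top = 7.

step 8, top = 7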